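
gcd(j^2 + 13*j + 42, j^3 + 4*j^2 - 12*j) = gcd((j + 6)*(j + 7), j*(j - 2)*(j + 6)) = j + 6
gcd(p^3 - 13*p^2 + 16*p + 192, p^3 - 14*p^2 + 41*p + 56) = p - 8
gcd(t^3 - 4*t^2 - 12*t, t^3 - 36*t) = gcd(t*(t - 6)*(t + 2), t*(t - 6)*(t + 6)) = t^2 - 6*t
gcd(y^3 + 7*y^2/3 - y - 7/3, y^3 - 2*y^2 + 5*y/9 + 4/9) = y - 1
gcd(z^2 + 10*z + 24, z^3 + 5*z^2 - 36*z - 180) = z + 6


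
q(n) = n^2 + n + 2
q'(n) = 2*n + 1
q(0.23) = 2.28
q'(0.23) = 1.46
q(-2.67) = 6.46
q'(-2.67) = -4.34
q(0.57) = 2.89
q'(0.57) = 2.14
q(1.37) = 5.25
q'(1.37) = 3.74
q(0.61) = 2.98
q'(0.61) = 2.22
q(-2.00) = 4.00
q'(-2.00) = -3.00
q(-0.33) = 1.78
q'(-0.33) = 0.34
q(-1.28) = 2.36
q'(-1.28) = -1.56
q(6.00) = 44.00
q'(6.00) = 13.00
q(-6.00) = 32.00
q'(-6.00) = -11.00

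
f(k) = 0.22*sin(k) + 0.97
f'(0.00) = 0.22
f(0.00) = 0.97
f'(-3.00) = -0.22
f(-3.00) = 0.94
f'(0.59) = 0.18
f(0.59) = 1.09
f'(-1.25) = 0.07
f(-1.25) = 0.76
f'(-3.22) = -0.22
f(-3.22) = 0.99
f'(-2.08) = -0.11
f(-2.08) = 0.78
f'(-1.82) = -0.05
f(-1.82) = 0.76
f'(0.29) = 0.21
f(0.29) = 1.03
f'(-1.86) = -0.06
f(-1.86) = 0.76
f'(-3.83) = -0.17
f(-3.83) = 1.11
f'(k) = 0.22*cos(k)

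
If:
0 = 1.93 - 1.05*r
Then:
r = 1.84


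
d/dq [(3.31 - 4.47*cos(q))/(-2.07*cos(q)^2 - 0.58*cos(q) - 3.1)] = (9.2529*cos(q)^2 - 13.7034*cos(q) - 15.7768)*sin(q)/(4.2849*cos(q)^4 + 2.4012*cos(q)^3 + 13.1704*cos(q)^2 + 3.596*cos(q) + 9.61)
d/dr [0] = 0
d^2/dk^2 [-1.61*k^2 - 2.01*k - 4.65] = -3.22000000000000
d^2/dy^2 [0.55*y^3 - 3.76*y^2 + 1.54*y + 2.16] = 3.3*y - 7.52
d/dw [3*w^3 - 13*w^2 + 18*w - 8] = 9*w^2 - 26*w + 18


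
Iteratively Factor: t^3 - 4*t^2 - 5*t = (t + 1)*(t^2 - 5*t) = (t - 5)*(t + 1)*(t)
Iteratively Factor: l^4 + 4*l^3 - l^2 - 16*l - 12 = (l + 2)*(l^3 + 2*l^2 - 5*l - 6) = (l + 1)*(l + 2)*(l^2 + l - 6) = (l - 2)*(l + 1)*(l + 2)*(l + 3)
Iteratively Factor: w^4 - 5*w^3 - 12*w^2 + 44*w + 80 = (w - 5)*(w^3 - 12*w - 16) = (w - 5)*(w + 2)*(w^2 - 2*w - 8) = (w - 5)*(w + 2)^2*(w - 4)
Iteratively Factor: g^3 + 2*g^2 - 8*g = (g)*(g^2 + 2*g - 8) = g*(g + 4)*(g - 2)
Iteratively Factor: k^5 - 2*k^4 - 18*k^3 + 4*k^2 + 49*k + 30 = (k - 2)*(k^4 - 18*k^2 - 32*k - 15) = (k - 2)*(k + 1)*(k^3 - k^2 - 17*k - 15) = (k - 2)*(k + 1)^2*(k^2 - 2*k - 15) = (k - 5)*(k - 2)*(k + 1)^2*(k + 3)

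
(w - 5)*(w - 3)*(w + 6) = w^3 - 2*w^2 - 33*w + 90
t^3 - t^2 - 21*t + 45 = (t - 3)^2*(t + 5)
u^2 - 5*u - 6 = (u - 6)*(u + 1)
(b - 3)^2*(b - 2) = b^3 - 8*b^2 + 21*b - 18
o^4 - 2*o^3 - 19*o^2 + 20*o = o*(o - 5)*(o - 1)*(o + 4)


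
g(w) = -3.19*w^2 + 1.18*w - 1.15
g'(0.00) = 1.18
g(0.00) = -1.15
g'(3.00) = -17.96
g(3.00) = -26.32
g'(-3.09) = 20.89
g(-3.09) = -35.25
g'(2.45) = -14.45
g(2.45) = -17.41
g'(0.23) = -0.29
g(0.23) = -1.05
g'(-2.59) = 17.70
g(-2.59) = -25.61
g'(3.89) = -23.64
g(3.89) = -44.83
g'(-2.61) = 17.83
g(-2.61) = -25.96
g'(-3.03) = 20.51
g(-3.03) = -34.01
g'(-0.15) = 2.14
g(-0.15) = -1.40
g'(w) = 1.18 - 6.38*w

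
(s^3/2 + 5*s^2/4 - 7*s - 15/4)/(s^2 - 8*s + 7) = (2*s^3 + 5*s^2 - 28*s - 15)/(4*(s^2 - 8*s + 7))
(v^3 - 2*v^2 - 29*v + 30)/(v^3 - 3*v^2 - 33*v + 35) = (v - 6)/(v - 7)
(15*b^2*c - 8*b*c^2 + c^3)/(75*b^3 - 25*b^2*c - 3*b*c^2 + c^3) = c/(5*b + c)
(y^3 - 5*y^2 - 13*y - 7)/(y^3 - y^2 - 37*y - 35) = (y + 1)/(y + 5)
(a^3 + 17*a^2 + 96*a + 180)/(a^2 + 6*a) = a + 11 + 30/a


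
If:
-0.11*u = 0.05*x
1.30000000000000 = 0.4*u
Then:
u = 3.25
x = -7.15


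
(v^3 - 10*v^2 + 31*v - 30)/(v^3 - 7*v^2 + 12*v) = (v^2 - 7*v + 10)/(v*(v - 4))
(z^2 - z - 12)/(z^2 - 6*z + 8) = (z + 3)/(z - 2)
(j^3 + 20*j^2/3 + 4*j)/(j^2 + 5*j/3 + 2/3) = j*(j + 6)/(j + 1)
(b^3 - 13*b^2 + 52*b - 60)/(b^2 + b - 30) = (b^2 - 8*b + 12)/(b + 6)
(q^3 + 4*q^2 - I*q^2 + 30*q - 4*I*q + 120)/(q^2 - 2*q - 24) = (q^2 - I*q + 30)/(q - 6)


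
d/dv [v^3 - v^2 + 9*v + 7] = 3*v^2 - 2*v + 9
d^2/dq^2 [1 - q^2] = -2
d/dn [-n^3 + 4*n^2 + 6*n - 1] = -3*n^2 + 8*n + 6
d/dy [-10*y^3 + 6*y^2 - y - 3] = -30*y^2 + 12*y - 1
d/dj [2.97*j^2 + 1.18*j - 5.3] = 5.94*j + 1.18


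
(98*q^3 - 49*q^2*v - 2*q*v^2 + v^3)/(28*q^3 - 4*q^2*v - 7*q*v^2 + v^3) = (7*q + v)/(2*q + v)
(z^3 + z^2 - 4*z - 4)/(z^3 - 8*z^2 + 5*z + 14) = (z + 2)/(z - 7)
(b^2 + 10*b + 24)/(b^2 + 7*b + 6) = (b + 4)/(b + 1)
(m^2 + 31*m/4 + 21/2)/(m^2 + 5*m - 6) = (m + 7/4)/(m - 1)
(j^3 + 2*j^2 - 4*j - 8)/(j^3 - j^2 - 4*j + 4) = (j + 2)/(j - 1)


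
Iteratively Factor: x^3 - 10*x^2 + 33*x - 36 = (x - 4)*(x^2 - 6*x + 9) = (x - 4)*(x - 3)*(x - 3)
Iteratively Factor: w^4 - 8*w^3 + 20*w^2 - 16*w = (w)*(w^3 - 8*w^2 + 20*w - 16) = w*(w - 4)*(w^2 - 4*w + 4) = w*(w - 4)*(w - 2)*(w - 2)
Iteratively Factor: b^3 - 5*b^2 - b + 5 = (b - 1)*(b^2 - 4*b - 5) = (b - 1)*(b + 1)*(b - 5)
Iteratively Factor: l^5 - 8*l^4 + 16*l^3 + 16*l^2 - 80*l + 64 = (l - 2)*(l^4 - 6*l^3 + 4*l^2 + 24*l - 32) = (l - 2)^2*(l^3 - 4*l^2 - 4*l + 16) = (l - 2)^2*(l + 2)*(l^2 - 6*l + 8) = (l - 4)*(l - 2)^2*(l + 2)*(l - 2)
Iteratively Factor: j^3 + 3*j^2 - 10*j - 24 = (j + 4)*(j^2 - j - 6) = (j - 3)*(j + 4)*(j + 2)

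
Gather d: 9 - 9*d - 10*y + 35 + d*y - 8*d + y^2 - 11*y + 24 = d*(y - 17) + y^2 - 21*y + 68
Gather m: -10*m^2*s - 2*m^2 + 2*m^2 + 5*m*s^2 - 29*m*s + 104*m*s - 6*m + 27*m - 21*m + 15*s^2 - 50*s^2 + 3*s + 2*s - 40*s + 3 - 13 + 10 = -10*m^2*s + m*(5*s^2 + 75*s) - 35*s^2 - 35*s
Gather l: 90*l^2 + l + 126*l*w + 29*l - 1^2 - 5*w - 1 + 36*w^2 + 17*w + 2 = 90*l^2 + l*(126*w + 30) + 36*w^2 + 12*w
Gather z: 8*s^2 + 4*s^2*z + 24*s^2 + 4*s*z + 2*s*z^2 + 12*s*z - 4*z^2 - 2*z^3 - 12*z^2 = 32*s^2 - 2*z^3 + z^2*(2*s - 16) + z*(4*s^2 + 16*s)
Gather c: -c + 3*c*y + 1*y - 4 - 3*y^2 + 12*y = c*(3*y - 1) - 3*y^2 + 13*y - 4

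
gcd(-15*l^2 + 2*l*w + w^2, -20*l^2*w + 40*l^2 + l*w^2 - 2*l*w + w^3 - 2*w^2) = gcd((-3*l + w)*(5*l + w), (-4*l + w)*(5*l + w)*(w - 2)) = 5*l + w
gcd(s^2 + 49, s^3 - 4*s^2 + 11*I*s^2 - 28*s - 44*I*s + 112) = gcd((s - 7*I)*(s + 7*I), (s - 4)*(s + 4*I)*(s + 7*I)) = s + 7*I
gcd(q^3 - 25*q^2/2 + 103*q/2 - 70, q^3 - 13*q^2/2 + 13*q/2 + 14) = q^2 - 15*q/2 + 14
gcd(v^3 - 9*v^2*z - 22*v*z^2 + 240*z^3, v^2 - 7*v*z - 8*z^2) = -v + 8*z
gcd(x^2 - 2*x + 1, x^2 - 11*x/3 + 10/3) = 1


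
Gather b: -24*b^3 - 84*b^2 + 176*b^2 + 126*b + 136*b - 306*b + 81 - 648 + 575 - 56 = -24*b^3 + 92*b^2 - 44*b - 48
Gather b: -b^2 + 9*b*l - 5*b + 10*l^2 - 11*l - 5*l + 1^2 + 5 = -b^2 + b*(9*l - 5) + 10*l^2 - 16*l + 6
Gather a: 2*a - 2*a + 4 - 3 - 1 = 0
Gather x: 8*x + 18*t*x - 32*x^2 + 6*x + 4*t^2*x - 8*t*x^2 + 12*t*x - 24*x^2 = x^2*(-8*t - 56) + x*(4*t^2 + 30*t + 14)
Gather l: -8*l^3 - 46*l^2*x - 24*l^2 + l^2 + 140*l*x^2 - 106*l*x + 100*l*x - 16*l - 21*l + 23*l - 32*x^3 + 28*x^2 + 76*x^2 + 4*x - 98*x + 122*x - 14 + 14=-8*l^3 + l^2*(-46*x - 23) + l*(140*x^2 - 6*x - 14) - 32*x^3 + 104*x^2 + 28*x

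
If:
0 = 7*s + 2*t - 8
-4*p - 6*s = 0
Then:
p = 3*t/7 - 12/7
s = 8/7 - 2*t/7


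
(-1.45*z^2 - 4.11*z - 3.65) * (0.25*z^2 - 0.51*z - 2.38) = -0.3625*z^4 - 0.288*z^3 + 4.6346*z^2 + 11.6433*z + 8.687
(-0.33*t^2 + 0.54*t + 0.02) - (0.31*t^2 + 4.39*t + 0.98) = -0.64*t^2 - 3.85*t - 0.96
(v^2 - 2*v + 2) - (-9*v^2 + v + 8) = 10*v^2 - 3*v - 6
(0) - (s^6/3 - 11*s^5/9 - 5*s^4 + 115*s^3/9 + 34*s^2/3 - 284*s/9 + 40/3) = -s^6/3 + 11*s^5/9 + 5*s^4 - 115*s^3/9 - 34*s^2/3 + 284*s/9 - 40/3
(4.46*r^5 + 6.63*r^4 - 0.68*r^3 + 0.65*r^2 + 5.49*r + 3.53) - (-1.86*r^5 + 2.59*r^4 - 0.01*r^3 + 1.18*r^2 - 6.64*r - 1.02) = 6.32*r^5 + 4.04*r^4 - 0.67*r^3 - 0.53*r^2 + 12.13*r + 4.55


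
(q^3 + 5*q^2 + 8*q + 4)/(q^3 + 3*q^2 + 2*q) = (q + 2)/q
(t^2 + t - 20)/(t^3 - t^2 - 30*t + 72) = (t + 5)/(t^2 + 3*t - 18)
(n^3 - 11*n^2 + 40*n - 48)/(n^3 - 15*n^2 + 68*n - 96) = (n - 4)/(n - 8)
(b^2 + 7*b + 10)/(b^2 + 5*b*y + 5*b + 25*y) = (b + 2)/(b + 5*y)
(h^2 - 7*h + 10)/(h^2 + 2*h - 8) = (h - 5)/(h + 4)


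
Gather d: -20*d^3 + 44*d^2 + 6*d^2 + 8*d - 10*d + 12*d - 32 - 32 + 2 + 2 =-20*d^3 + 50*d^2 + 10*d - 60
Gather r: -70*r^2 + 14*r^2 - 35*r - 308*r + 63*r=-56*r^2 - 280*r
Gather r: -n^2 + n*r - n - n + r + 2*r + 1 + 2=-n^2 - 2*n + r*(n + 3) + 3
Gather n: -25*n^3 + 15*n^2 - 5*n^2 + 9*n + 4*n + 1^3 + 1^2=-25*n^3 + 10*n^2 + 13*n + 2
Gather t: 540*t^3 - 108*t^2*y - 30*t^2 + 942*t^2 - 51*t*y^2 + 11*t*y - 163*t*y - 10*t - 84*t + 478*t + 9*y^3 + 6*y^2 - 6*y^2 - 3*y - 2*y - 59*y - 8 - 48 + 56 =540*t^3 + t^2*(912 - 108*y) + t*(-51*y^2 - 152*y + 384) + 9*y^3 - 64*y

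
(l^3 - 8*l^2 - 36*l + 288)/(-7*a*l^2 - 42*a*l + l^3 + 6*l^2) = (-l^2 + 14*l - 48)/(l*(7*a - l))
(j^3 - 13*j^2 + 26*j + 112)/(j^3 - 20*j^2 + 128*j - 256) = (j^2 - 5*j - 14)/(j^2 - 12*j + 32)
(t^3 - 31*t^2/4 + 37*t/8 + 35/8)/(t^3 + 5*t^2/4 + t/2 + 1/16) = 2*(4*t^2 - 33*t + 35)/(8*t^2 + 6*t + 1)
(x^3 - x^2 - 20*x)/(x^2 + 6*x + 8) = x*(x - 5)/(x + 2)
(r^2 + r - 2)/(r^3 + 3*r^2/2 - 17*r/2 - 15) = 2*(r - 1)/(2*r^2 - r - 15)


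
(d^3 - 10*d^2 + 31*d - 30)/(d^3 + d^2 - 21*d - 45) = (d^2 - 5*d + 6)/(d^2 + 6*d + 9)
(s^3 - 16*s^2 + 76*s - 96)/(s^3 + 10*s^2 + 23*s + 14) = (s^3 - 16*s^2 + 76*s - 96)/(s^3 + 10*s^2 + 23*s + 14)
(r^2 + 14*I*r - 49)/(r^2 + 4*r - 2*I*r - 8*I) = (r^2 + 14*I*r - 49)/(r^2 + 2*r*(2 - I) - 8*I)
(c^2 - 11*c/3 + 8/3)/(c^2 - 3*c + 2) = (c - 8/3)/(c - 2)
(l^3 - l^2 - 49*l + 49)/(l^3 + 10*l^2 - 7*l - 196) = (l^2 - 8*l + 7)/(l^2 + 3*l - 28)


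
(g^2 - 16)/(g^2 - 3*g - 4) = (g + 4)/(g + 1)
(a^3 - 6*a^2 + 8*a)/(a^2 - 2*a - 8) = a*(a - 2)/(a + 2)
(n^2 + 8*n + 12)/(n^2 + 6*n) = (n + 2)/n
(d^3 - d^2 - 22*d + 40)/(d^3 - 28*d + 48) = (d + 5)/(d + 6)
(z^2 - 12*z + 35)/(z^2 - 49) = (z - 5)/(z + 7)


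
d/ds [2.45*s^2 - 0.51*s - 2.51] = 4.9*s - 0.51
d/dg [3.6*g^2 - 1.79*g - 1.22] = 7.2*g - 1.79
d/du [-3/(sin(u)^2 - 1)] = 6*sin(u)/cos(u)^3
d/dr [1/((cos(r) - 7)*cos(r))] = (2*cos(r) - 7)*sin(r)/((cos(r) - 7)^2*cos(r)^2)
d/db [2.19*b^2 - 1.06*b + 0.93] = 4.38*b - 1.06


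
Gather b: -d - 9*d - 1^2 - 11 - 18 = -10*d - 30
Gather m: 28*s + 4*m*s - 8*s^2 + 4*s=4*m*s - 8*s^2 + 32*s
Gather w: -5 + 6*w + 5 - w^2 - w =-w^2 + 5*w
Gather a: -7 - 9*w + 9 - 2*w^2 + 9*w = 2 - 2*w^2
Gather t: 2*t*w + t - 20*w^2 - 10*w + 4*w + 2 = t*(2*w + 1) - 20*w^2 - 6*w + 2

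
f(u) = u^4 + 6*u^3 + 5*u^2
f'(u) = 4*u^3 + 18*u^2 + 10*u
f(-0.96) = 0.15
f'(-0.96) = 3.45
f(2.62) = 189.35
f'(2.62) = 221.70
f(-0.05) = 0.01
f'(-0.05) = -0.46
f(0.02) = 0.00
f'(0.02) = 0.21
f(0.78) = 6.26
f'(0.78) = 20.65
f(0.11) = 0.07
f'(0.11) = 1.32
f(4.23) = 863.74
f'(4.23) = 667.12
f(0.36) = 0.94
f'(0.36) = 6.12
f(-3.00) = -36.00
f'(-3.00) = 24.00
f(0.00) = 0.00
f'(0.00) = 0.00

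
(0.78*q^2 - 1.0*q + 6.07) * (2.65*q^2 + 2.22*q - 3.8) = 2.067*q^4 - 0.9184*q^3 + 10.9015*q^2 + 17.2754*q - 23.066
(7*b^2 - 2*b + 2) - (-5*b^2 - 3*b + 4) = 12*b^2 + b - 2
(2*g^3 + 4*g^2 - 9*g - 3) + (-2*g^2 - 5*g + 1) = 2*g^3 + 2*g^2 - 14*g - 2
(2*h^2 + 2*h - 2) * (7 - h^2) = -2*h^4 - 2*h^3 + 16*h^2 + 14*h - 14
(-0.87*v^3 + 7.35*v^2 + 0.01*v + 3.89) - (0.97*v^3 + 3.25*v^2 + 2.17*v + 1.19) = -1.84*v^3 + 4.1*v^2 - 2.16*v + 2.7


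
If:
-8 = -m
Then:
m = 8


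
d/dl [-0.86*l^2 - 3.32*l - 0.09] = -1.72*l - 3.32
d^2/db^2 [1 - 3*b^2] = -6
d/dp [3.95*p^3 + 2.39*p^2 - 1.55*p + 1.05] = 11.85*p^2 + 4.78*p - 1.55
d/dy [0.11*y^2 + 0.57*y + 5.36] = 0.22*y + 0.57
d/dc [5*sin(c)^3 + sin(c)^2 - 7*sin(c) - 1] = (15*sin(c)^2 + 2*sin(c) - 7)*cos(c)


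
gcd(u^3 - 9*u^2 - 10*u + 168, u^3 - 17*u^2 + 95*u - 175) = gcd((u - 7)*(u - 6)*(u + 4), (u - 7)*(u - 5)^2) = u - 7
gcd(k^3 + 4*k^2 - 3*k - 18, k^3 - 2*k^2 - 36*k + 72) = k - 2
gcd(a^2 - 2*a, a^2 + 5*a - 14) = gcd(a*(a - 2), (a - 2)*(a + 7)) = a - 2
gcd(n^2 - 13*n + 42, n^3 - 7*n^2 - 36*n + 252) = n^2 - 13*n + 42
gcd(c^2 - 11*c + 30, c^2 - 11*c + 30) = c^2 - 11*c + 30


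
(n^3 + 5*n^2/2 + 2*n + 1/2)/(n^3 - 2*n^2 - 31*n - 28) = (2*n^2 + 3*n + 1)/(2*(n^2 - 3*n - 28))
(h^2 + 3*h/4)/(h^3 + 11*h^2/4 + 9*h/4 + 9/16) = 4*h/(4*h^2 + 8*h + 3)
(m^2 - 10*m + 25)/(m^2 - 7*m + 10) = (m - 5)/(m - 2)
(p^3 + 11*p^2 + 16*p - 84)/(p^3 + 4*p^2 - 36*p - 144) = (p^2 + 5*p - 14)/(p^2 - 2*p - 24)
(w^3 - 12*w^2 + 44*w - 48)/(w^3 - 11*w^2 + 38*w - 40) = (w - 6)/(w - 5)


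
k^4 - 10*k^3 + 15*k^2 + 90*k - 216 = (k - 6)*(k - 4)*(k - 3)*(k + 3)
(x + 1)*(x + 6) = x^2 + 7*x + 6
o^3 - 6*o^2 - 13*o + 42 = (o - 7)*(o - 2)*(o + 3)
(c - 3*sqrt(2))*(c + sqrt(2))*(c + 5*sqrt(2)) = c^3 + 3*sqrt(2)*c^2 - 26*c - 30*sqrt(2)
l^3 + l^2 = l^2*(l + 1)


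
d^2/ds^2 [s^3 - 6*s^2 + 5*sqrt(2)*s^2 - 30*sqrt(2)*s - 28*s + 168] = 6*s - 12 + 10*sqrt(2)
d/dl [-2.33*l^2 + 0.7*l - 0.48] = 0.7 - 4.66*l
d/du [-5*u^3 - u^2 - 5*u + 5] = -15*u^2 - 2*u - 5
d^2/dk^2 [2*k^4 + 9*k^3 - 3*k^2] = 24*k^2 + 54*k - 6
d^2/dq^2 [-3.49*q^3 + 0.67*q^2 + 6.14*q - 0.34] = 1.34 - 20.94*q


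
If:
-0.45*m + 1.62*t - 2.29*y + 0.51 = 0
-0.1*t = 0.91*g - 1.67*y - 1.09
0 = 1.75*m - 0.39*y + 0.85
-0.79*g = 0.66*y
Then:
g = 0.42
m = -0.60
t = -1.18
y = -0.50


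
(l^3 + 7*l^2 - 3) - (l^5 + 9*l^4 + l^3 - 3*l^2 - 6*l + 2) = -l^5 - 9*l^4 + 10*l^2 + 6*l - 5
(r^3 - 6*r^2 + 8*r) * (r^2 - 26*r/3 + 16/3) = r^5 - 44*r^4/3 + 196*r^3/3 - 304*r^2/3 + 128*r/3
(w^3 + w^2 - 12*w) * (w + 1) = w^4 + 2*w^3 - 11*w^2 - 12*w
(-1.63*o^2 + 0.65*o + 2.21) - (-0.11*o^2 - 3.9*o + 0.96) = -1.52*o^2 + 4.55*o + 1.25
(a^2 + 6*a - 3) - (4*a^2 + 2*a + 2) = -3*a^2 + 4*a - 5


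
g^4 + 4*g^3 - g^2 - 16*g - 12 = (g - 2)*(g + 1)*(g + 2)*(g + 3)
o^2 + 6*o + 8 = (o + 2)*(o + 4)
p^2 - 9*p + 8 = (p - 8)*(p - 1)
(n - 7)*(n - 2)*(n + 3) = n^3 - 6*n^2 - 13*n + 42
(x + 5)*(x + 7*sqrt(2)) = x^2 + 5*x + 7*sqrt(2)*x + 35*sqrt(2)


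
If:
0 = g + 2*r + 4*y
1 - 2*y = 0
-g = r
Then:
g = 2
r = -2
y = 1/2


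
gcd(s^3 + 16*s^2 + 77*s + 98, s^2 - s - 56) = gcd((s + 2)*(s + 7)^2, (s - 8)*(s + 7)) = s + 7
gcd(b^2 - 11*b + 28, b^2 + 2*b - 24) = b - 4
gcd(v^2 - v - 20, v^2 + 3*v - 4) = v + 4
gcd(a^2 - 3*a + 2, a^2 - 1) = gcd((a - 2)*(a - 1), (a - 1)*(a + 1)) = a - 1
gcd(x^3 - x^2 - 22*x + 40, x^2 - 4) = x - 2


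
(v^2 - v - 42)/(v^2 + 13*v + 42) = (v - 7)/(v + 7)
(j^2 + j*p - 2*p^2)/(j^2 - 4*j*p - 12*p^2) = (-j + p)/(-j + 6*p)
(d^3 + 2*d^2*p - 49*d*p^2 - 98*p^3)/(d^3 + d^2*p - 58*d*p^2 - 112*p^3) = (-d + 7*p)/(-d + 8*p)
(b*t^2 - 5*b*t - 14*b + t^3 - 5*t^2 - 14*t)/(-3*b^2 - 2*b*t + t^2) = (t^2 - 5*t - 14)/(-3*b + t)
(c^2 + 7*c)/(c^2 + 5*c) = (c + 7)/(c + 5)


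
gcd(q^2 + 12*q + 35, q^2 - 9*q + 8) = 1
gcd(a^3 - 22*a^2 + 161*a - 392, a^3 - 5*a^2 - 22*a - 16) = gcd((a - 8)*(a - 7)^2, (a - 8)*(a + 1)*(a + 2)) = a - 8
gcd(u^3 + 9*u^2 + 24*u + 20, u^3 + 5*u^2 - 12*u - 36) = u + 2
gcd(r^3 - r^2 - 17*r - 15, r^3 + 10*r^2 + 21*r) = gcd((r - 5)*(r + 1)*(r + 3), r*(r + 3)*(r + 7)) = r + 3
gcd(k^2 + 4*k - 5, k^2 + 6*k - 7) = k - 1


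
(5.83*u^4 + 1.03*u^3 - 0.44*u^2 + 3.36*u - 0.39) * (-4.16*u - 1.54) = -24.2528*u^5 - 13.263*u^4 + 0.2442*u^3 - 13.3*u^2 - 3.552*u + 0.6006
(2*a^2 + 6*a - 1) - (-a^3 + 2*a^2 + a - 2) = a^3 + 5*a + 1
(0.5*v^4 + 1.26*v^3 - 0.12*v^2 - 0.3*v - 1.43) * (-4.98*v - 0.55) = -2.49*v^5 - 6.5498*v^4 - 0.0954*v^3 + 1.56*v^2 + 7.2864*v + 0.7865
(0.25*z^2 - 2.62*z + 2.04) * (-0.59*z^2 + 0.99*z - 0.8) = -0.1475*z^4 + 1.7933*z^3 - 3.9974*z^2 + 4.1156*z - 1.632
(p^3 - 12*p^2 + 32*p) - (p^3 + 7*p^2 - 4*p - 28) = -19*p^2 + 36*p + 28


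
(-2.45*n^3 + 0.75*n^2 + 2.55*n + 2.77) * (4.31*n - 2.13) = -10.5595*n^4 + 8.451*n^3 + 9.393*n^2 + 6.5072*n - 5.9001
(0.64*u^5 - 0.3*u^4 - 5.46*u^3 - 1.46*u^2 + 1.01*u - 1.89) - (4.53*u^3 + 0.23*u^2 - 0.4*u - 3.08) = 0.64*u^5 - 0.3*u^4 - 9.99*u^3 - 1.69*u^2 + 1.41*u + 1.19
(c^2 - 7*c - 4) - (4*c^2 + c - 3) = -3*c^2 - 8*c - 1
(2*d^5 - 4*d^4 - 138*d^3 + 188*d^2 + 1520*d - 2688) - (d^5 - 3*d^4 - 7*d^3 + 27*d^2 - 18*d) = d^5 - d^4 - 131*d^3 + 161*d^2 + 1538*d - 2688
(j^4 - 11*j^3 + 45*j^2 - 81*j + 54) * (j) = j^5 - 11*j^4 + 45*j^3 - 81*j^2 + 54*j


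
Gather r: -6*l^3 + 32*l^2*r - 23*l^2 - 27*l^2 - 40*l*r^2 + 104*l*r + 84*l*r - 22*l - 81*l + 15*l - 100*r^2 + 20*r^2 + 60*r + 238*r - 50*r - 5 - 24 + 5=-6*l^3 - 50*l^2 - 88*l + r^2*(-40*l - 80) + r*(32*l^2 + 188*l + 248) - 24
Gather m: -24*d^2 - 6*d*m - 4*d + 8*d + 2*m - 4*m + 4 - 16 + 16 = -24*d^2 + 4*d + m*(-6*d - 2) + 4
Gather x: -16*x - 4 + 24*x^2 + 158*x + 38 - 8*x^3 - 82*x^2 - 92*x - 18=-8*x^3 - 58*x^2 + 50*x + 16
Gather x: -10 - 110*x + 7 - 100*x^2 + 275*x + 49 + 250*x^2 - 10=150*x^2 + 165*x + 36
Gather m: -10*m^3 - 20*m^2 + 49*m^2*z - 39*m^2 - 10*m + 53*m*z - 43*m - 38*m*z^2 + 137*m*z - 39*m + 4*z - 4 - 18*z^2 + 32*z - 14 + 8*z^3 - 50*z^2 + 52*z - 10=-10*m^3 + m^2*(49*z - 59) + m*(-38*z^2 + 190*z - 92) + 8*z^3 - 68*z^2 + 88*z - 28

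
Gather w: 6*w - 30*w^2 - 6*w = -30*w^2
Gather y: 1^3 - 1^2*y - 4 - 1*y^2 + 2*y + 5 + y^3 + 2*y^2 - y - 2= y^3 + y^2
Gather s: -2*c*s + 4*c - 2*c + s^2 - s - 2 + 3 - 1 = 2*c + s^2 + s*(-2*c - 1)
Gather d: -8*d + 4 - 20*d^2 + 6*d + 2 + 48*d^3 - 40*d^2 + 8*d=48*d^3 - 60*d^2 + 6*d + 6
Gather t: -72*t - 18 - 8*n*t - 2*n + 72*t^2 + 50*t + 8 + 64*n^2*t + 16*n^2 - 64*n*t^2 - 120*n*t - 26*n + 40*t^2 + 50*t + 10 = 16*n^2 - 28*n + t^2*(112 - 64*n) + t*(64*n^2 - 128*n + 28)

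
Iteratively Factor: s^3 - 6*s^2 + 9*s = (s - 3)*(s^2 - 3*s) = (s - 3)^2*(s)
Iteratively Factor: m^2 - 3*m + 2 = (m - 2)*(m - 1)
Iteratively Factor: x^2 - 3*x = (x)*(x - 3)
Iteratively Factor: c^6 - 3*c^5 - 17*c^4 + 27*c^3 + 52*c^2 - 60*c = (c)*(c^5 - 3*c^4 - 17*c^3 + 27*c^2 + 52*c - 60) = c*(c - 5)*(c^4 + 2*c^3 - 7*c^2 - 8*c + 12) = c*(c - 5)*(c - 2)*(c^3 + 4*c^2 + c - 6) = c*(c - 5)*(c - 2)*(c + 3)*(c^2 + c - 2) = c*(c - 5)*(c - 2)*(c - 1)*(c + 3)*(c + 2)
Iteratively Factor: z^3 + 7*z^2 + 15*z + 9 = (z + 3)*(z^2 + 4*z + 3) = (z + 3)^2*(z + 1)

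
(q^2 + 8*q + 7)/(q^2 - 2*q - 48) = (q^2 + 8*q + 7)/(q^2 - 2*q - 48)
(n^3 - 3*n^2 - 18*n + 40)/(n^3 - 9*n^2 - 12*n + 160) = (n - 2)/(n - 8)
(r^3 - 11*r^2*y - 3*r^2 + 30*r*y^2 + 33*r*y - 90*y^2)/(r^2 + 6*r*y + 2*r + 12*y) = (r^3 - 11*r^2*y - 3*r^2 + 30*r*y^2 + 33*r*y - 90*y^2)/(r^2 + 6*r*y + 2*r + 12*y)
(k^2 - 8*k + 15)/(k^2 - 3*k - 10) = (k - 3)/(k + 2)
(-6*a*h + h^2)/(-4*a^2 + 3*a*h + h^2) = h*(-6*a + h)/(-4*a^2 + 3*a*h + h^2)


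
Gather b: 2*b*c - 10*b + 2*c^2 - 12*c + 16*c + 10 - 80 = b*(2*c - 10) + 2*c^2 + 4*c - 70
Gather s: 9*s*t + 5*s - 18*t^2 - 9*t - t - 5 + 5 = s*(9*t + 5) - 18*t^2 - 10*t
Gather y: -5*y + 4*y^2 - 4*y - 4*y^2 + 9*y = 0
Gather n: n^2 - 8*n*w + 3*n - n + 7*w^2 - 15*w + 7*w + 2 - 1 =n^2 + n*(2 - 8*w) + 7*w^2 - 8*w + 1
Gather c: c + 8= c + 8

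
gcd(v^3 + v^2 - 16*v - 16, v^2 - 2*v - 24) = v + 4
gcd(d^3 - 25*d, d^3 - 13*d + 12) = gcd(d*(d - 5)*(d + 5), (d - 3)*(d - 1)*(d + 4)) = 1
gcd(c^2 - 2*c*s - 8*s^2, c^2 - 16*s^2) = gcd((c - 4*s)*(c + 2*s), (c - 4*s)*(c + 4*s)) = -c + 4*s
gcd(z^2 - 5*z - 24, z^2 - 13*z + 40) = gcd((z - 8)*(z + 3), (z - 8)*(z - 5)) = z - 8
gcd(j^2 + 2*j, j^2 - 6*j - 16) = j + 2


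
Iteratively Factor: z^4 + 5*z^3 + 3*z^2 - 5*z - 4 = (z - 1)*(z^3 + 6*z^2 + 9*z + 4) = (z - 1)*(z + 4)*(z^2 + 2*z + 1) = (z - 1)*(z + 1)*(z + 4)*(z + 1)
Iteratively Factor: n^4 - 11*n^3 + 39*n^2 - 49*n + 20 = (n - 1)*(n^3 - 10*n^2 + 29*n - 20) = (n - 1)^2*(n^2 - 9*n + 20) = (n - 5)*(n - 1)^2*(n - 4)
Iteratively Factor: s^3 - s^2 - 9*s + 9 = (s - 1)*(s^2 - 9) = (s - 1)*(s + 3)*(s - 3)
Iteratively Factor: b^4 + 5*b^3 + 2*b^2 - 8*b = (b + 4)*(b^3 + b^2 - 2*b) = b*(b + 4)*(b^2 + b - 2) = b*(b + 2)*(b + 4)*(b - 1)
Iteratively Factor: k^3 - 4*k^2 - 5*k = (k + 1)*(k^2 - 5*k) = (k - 5)*(k + 1)*(k)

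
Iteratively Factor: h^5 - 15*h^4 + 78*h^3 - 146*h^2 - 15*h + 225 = (h - 5)*(h^4 - 10*h^3 + 28*h^2 - 6*h - 45) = (h - 5)*(h - 3)*(h^3 - 7*h^2 + 7*h + 15) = (h - 5)^2*(h - 3)*(h^2 - 2*h - 3) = (h - 5)^2*(h - 3)*(h + 1)*(h - 3)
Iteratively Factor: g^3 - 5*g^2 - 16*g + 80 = (g + 4)*(g^2 - 9*g + 20) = (g - 5)*(g + 4)*(g - 4)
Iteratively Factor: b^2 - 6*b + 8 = (b - 2)*(b - 4)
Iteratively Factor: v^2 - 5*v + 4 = (v - 1)*(v - 4)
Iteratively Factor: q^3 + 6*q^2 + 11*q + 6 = (q + 1)*(q^2 + 5*q + 6) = (q + 1)*(q + 2)*(q + 3)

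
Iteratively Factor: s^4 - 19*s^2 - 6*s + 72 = (s + 3)*(s^3 - 3*s^2 - 10*s + 24) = (s + 3)^2*(s^2 - 6*s + 8) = (s - 4)*(s + 3)^2*(s - 2)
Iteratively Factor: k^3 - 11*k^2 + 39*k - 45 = (k - 3)*(k^2 - 8*k + 15) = (k - 3)^2*(k - 5)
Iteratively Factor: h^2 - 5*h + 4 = (h - 4)*(h - 1)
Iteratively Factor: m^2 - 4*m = (m - 4)*(m)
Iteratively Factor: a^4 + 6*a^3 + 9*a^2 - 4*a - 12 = (a + 2)*(a^3 + 4*a^2 + a - 6) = (a + 2)*(a + 3)*(a^2 + a - 2) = (a + 2)^2*(a + 3)*(a - 1)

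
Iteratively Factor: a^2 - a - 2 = (a - 2)*(a + 1)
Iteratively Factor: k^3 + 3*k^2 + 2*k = (k)*(k^2 + 3*k + 2) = k*(k + 2)*(k + 1)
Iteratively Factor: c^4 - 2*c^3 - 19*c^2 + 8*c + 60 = (c + 3)*(c^3 - 5*c^2 - 4*c + 20) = (c + 2)*(c + 3)*(c^2 - 7*c + 10) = (c - 5)*(c + 2)*(c + 3)*(c - 2)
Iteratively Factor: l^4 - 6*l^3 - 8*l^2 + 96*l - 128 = (l - 4)*(l^3 - 2*l^2 - 16*l + 32) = (l - 4)*(l - 2)*(l^2 - 16) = (l - 4)*(l - 2)*(l + 4)*(l - 4)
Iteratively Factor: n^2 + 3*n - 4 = (n + 4)*(n - 1)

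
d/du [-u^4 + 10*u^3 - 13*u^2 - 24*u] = -4*u^3 + 30*u^2 - 26*u - 24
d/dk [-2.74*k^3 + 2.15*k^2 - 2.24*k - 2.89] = -8.22*k^2 + 4.3*k - 2.24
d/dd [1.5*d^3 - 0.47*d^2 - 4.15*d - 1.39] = 4.5*d^2 - 0.94*d - 4.15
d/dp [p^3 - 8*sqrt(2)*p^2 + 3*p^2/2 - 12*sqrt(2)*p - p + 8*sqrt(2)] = 3*p^2 - 16*sqrt(2)*p + 3*p - 12*sqrt(2) - 1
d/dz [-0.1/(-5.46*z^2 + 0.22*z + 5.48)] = (0.022 - 1.092*z)/(-5.46*z^2 + 0.22*z + 5.48)^2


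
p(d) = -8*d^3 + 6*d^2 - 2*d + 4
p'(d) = -24*d^2 + 12*d - 2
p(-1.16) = 26.88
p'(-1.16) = -48.21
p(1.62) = -17.51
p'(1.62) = -45.55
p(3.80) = -355.94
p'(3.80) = -302.96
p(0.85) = 1.72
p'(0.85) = -9.14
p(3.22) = -207.32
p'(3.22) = -212.20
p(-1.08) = 23.24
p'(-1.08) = -42.95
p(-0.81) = 13.81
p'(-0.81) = -27.47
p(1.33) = -6.87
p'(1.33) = -28.49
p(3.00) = -164.00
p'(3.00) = -182.00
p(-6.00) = 1960.00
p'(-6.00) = -938.00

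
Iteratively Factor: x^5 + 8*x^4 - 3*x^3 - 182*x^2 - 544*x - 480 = (x - 5)*(x^4 + 13*x^3 + 62*x^2 + 128*x + 96) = (x - 5)*(x + 4)*(x^3 + 9*x^2 + 26*x + 24) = (x - 5)*(x + 4)^2*(x^2 + 5*x + 6) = (x - 5)*(x + 3)*(x + 4)^2*(x + 2)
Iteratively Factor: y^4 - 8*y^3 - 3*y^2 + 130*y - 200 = (y - 5)*(y^3 - 3*y^2 - 18*y + 40) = (y - 5)*(y - 2)*(y^2 - y - 20) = (y - 5)^2*(y - 2)*(y + 4)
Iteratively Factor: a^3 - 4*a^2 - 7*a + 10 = (a + 2)*(a^2 - 6*a + 5) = (a - 1)*(a + 2)*(a - 5)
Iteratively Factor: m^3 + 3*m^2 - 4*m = (m - 1)*(m^2 + 4*m) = (m - 1)*(m + 4)*(m)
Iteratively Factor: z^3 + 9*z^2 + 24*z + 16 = (z + 1)*(z^2 + 8*z + 16) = (z + 1)*(z + 4)*(z + 4)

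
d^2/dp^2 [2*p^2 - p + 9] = 4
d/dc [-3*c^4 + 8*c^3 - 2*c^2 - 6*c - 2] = -12*c^3 + 24*c^2 - 4*c - 6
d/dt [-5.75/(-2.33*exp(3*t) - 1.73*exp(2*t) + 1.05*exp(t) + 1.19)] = (-40.1925*exp(2*t) - 19.895*exp(t) + 6.0375)*exp(t)/(2.33*exp(3*t) + 1.73*exp(2*t) - 1.05*exp(t) - 1.19)^2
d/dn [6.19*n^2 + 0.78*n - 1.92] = 12.38*n + 0.78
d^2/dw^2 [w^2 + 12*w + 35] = 2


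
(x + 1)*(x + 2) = x^2 + 3*x + 2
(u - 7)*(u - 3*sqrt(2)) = u^2 - 7*u - 3*sqrt(2)*u + 21*sqrt(2)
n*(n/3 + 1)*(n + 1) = n^3/3 + 4*n^2/3 + n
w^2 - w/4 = w*(w - 1/4)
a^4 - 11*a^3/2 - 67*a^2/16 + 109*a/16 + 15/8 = (a - 6)*(a - 1)*(a + 1/4)*(a + 5/4)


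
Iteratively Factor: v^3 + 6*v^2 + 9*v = (v)*(v^2 + 6*v + 9) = v*(v + 3)*(v + 3)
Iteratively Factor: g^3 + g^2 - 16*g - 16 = (g + 4)*(g^2 - 3*g - 4) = (g + 1)*(g + 4)*(g - 4)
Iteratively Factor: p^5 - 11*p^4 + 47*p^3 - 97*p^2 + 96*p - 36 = (p - 1)*(p^4 - 10*p^3 + 37*p^2 - 60*p + 36) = (p - 3)*(p - 1)*(p^3 - 7*p^2 + 16*p - 12) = (p - 3)*(p - 2)*(p - 1)*(p^2 - 5*p + 6) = (p - 3)^2*(p - 2)*(p - 1)*(p - 2)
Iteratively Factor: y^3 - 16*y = (y + 4)*(y^2 - 4*y) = (y - 4)*(y + 4)*(y)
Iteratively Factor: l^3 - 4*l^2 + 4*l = (l - 2)*(l^2 - 2*l) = (l - 2)^2*(l)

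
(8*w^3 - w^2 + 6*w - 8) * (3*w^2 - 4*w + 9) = 24*w^5 - 35*w^4 + 94*w^3 - 57*w^2 + 86*w - 72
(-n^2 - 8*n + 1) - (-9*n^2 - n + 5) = 8*n^2 - 7*n - 4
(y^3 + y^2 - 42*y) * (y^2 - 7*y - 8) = y^5 - 6*y^4 - 57*y^3 + 286*y^2 + 336*y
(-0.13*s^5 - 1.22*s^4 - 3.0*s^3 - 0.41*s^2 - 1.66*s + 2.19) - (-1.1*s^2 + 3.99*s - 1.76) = -0.13*s^5 - 1.22*s^4 - 3.0*s^3 + 0.69*s^2 - 5.65*s + 3.95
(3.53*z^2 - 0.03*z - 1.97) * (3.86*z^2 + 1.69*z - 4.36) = 13.6258*z^4 + 5.8499*z^3 - 23.0457*z^2 - 3.1985*z + 8.5892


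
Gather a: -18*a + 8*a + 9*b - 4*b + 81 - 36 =-10*a + 5*b + 45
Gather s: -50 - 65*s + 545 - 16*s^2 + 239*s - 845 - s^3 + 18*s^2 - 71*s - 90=-s^3 + 2*s^2 + 103*s - 440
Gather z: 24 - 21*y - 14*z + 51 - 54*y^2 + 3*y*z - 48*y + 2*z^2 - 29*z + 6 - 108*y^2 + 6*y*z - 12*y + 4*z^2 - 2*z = -162*y^2 - 81*y + 6*z^2 + z*(9*y - 45) + 81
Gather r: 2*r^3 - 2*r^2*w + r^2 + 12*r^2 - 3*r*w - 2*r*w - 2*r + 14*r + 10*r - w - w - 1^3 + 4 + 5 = 2*r^3 + r^2*(13 - 2*w) + r*(22 - 5*w) - 2*w + 8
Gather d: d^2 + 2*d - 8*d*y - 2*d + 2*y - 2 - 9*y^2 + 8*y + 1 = d^2 - 8*d*y - 9*y^2 + 10*y - 1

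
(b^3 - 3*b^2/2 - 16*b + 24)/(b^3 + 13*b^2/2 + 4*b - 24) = (b - 4)/(b + 4)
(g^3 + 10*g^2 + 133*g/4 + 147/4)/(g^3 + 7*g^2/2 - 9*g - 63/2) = (g + 7/2)/(g - 3)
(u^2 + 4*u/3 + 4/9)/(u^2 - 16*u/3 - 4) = (u + 2/3)/(u - 6)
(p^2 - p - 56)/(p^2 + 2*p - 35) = (p - 8)/(p - 5)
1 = 1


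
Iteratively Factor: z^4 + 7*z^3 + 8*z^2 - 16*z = (z + 4)*(z^3 + 3*z^2 - 4*z) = (z - 1)*(z + 4)*(z^2 + 4*z) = (z - 1)*(z + 4)^2*(z)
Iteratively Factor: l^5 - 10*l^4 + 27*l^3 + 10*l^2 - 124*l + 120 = (l + 2)*(l^4 - 12*l^3 + 51*l^2 - 92*l + 60) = (l - 2)*(l + 2)*(l^3 - 10*l^2 + 31*l - 30) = (l - 2)^2*(l + 2)*(l^2 - 8*l + 15) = (l - 3)*(l - 2)^2*(l + 2)*(l - 5)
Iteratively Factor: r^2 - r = (r - 1)*(r)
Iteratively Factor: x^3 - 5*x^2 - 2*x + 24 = (x - 3)*(x^2 - 2*x - 8) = (x - 3)*(x + 2)*(x - 4)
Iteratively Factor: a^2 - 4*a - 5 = (a - 5)*(a + 1)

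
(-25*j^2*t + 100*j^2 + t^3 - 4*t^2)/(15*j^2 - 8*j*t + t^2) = (5*j*t - 20*j + t^2 - 4*t)/(-3*j + t)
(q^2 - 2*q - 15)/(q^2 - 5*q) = (q + 3)/q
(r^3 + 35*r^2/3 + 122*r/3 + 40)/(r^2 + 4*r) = r + 23/3 + 10/r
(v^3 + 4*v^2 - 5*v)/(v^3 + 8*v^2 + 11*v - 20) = v/(v + 4)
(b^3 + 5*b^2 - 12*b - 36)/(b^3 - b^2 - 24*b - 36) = (b^2 + 3*b - 18)/(b^2 - 3*b - 18)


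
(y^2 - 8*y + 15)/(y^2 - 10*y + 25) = (y - 3)/(y - 5)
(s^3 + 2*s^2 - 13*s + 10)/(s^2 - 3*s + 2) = s + 5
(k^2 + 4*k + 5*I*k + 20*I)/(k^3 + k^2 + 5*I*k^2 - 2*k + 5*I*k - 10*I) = (k + 4)/(k^2 + k - 2)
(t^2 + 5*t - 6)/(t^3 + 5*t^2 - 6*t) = 1/t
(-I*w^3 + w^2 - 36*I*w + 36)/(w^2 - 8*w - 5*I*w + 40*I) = (-I*w^3 + w^2 - 36*I*w + 36)/(w^2 - 8*w - 5*I*w + 40*I)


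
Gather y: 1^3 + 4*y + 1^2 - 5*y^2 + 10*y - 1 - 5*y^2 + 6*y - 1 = -10*y^2 + 20*y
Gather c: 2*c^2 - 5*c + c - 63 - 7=2*c^2 - 4*c - 70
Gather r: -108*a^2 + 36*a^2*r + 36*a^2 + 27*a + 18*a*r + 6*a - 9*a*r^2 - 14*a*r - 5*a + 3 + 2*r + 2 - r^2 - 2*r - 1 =-72*a^2 + 28*a + r^2*(-9*a - 1) + r*(36*a^2 + 4*a) + 4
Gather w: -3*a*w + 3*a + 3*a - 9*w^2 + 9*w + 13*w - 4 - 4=6*a - 9*w^2 + w*(22 - 3*a) - 8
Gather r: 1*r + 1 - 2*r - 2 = -r - 1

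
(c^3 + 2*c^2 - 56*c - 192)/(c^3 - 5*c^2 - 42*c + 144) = (c + 4)/(c - 3)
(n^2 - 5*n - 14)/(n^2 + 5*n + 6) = (n - 7)/(n + 3)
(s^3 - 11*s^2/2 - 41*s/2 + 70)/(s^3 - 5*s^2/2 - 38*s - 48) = (2*s^2 - 19*s + 35)/(2*s^2 - 13*s - 24)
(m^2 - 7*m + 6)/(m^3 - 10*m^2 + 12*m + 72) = (m - 1)/(m^2 - 4*m - 12)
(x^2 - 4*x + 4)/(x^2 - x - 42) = (-x^2 + 4*x - 4)/(-x^2 + x + 42)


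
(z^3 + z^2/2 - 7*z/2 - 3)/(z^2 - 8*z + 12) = (2*z^2 + 5*z + 3)/(2*(z - 6))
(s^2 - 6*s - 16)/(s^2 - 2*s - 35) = (-s^2 + 6*s + 16)/(-s^2 + 2*s + 35)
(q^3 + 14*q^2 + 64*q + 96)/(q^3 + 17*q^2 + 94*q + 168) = (q + 4)/(q + 7)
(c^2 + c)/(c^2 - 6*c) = (c + 1)/(c - 6)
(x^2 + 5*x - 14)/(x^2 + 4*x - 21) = (x - 2)/(x - 3)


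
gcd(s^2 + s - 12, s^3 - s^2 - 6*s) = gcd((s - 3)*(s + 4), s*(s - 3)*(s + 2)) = s - 3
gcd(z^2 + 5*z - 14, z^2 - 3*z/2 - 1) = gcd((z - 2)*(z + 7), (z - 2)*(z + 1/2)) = z - 2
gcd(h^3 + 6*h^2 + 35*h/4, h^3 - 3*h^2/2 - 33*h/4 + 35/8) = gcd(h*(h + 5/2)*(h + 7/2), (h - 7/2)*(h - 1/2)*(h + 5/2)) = h + 5/2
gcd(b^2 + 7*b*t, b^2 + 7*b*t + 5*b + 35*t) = b + 7*t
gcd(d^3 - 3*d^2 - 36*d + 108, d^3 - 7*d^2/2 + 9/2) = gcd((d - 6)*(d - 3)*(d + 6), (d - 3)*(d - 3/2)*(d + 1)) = d - 3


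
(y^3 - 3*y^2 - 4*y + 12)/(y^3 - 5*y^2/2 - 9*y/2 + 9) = 2*(y - 2)/(2*y - 3)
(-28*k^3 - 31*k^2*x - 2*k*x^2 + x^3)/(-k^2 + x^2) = (-28*k^2 - 3*k*x + x^2)/(-k + x)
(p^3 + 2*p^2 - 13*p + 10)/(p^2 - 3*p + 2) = p + 5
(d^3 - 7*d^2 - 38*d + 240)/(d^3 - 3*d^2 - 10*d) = (d^2 - 2*d - 48)/(d*(d + 2))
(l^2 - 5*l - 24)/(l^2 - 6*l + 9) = (l^2 - 5*l - 24)/(l^2 - 6*l + 9)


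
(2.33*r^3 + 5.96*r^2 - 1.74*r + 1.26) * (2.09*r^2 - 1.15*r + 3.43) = 4.8697*r^5 + 9.7769*r^4 - 2.4987*r^3 + 25.0772*r^2 - 7.4172*r + 4.3218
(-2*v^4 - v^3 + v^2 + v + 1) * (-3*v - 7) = 6*v^5 + 17*v^4 + 4*v^3 - 10*v^2 - 10*v - 7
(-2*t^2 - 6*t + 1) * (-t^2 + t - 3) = 2*t^4 + 4*t^3 - t^2 + 19*t - 3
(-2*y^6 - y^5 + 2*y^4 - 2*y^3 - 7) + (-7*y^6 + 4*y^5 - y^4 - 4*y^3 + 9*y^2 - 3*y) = -9*y^6 + 3*y^5 + y^4 - 6*y^3 + 9*y^2 - 3*y - 7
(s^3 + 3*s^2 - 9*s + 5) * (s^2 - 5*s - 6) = s^5 - 2*s^4 - 30*s^3 + 32*s^2 + 29*s - 30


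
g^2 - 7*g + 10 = (g - 5)*(g - 2)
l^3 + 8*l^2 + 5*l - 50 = (l - 2)*(l + 5)^2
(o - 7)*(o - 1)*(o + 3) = o^3 - 5*o^2 - 17*o + 21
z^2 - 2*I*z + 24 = (z - 6*I)*(z + 4*I)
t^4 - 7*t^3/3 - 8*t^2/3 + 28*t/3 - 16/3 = (t - 2)*(t - 4/3)*(t - 1)*(t + 2)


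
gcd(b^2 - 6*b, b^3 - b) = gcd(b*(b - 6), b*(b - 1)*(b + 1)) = b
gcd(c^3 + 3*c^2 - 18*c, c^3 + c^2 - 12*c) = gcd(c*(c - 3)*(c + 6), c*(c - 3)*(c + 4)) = c^2 - 3*c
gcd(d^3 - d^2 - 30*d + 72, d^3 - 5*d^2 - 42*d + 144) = d^2 + 3*d - 18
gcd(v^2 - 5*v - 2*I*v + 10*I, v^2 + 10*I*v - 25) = 1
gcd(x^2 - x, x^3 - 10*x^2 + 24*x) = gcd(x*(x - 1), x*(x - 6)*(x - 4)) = x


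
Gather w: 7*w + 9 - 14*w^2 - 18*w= -14*w^2 - 11*w + 9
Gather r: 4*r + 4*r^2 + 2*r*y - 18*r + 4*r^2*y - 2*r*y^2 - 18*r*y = r^2*(4*y + 4) + r*(-2*y^2 - 16*y - 14)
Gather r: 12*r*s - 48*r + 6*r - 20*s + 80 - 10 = r*(12*s - 42) - 20*s + 70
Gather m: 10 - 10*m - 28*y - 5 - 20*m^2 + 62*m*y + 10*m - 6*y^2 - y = -20*m^2 + 62*m*y - 6*y^2 - 29*y + 5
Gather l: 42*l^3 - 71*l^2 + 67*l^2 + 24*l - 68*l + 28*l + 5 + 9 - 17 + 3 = 42*l^3 - 4*l^2 - 16*l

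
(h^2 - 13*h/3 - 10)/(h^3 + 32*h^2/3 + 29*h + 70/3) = (h - 6)/(h^2 + 9*h + 14)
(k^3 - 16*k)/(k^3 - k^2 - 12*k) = (k + 4)/(k + 3)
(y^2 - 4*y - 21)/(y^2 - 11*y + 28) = (y + 3)/(y - 4)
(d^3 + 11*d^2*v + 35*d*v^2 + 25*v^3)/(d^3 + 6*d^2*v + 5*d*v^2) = (d + 5*v)/d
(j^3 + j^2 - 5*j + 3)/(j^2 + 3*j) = j - 2 + 1/j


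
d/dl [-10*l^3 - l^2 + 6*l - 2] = -30*l^2 - 2*l + 6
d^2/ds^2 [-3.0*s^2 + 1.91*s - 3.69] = -6.00000000000000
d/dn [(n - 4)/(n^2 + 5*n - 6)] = (n^2 + 5*n - (n - 4)*(2*n + 5) - 6)/(n^2 + 5*n - 6)^2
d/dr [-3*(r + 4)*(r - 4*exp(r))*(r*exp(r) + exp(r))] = 3*(-r^3 + 8*r^2*exp(r) - 8*r^2 + 48*r*exp(r) - 14*r + 52*exp(r) - 4)*exp(r)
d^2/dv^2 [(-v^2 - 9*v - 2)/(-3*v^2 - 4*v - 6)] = 46*(3*v^3 - 18*v - 8)/(27*v^6 + 108*v^5 + 306*v^4 + 496*v^3 + 612*v^2 + 432*v + 216)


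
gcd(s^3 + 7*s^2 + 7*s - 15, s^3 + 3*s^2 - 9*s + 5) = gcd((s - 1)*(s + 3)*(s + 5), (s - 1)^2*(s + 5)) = s^2 + 4*s - 5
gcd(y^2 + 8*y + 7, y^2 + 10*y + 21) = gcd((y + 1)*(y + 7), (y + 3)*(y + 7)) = y + 7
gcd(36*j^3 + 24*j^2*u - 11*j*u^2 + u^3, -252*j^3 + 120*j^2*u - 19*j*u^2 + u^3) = 36*j^2 - 12*j*u + u^2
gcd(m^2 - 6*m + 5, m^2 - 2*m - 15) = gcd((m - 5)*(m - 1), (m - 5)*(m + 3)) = m - 5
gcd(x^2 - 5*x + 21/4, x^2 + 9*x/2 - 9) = x - 3/2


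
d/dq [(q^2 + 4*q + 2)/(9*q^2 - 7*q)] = (-43*q^2 - 36*q + 14)/(q^2*(81*q^2 - 126*q + 49))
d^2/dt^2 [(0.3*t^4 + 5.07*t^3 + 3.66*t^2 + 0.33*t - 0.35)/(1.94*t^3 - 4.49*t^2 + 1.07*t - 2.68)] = (126.725616*t^6 - 54.9830879999998*t^5 + 261.401232*t^4 + 238.11764*t^3 - 351.731382*t^2 + 193.833582*t + 62.089594)/(7.301384*t^9 - 50.695692*t^8 + 129.412938*t^7 - 176.700245*t^6 + 211.443687*t^5 - 210.887871*t^4 + 120.279755*t^3 - 105.951924*t^2 + 23.055504*t - 19.248832)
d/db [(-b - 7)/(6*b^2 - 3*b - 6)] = (-2*b^2 + b + (b + 7)*(4*b - 1) + 2)/(3*(-2*b^2 + b + 2)^2)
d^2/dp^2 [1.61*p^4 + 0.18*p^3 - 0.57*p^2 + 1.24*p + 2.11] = 19.32*p^2 + 1.08*p - 1.14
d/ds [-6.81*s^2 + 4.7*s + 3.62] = 4.7 - 13.62*s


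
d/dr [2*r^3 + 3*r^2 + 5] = 6*r*(r + 1)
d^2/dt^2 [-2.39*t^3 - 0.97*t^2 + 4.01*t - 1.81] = -14.34*t - 1.94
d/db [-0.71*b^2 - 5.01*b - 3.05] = -1.42*b - 5.01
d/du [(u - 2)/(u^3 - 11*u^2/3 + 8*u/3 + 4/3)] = 3*(5 - 6*u)/(9*u^4 - 30*u^3 + 13*u^2 + 20*u + 4)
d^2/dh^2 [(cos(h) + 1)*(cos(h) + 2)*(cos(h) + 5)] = -71*cos(h)/4 - 16*cos(2*h) - 9*cos(3*h)/4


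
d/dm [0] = 0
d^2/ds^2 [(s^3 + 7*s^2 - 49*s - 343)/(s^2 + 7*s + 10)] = 2*(-59*s^3 - 1029*s^2 - 5433*s - 9247)/(s^6 + 21*s^5 + 177*s^4 + 763*s^3 + 1770*s^2 + 2100*s + 1000)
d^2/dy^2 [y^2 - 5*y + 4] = 2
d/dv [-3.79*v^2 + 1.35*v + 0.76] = 1.35 - 7.58*v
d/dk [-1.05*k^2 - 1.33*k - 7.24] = -2.1*k - 1.33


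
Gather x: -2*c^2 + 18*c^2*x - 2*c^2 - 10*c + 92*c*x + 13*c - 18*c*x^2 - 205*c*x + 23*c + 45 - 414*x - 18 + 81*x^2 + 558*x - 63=-4*c^2 + 26*c + x^2*(81 - 18*c) + x*(18*c^2 - 113*c + 144) - 36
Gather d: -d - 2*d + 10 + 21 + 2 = 33 - 3*d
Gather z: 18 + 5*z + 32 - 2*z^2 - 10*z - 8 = -2*z^2 - 5*z + 42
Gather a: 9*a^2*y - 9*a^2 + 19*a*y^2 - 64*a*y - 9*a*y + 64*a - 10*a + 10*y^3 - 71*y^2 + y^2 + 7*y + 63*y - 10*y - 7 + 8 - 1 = a^2*(9*y - 9) + a*(19*y^2 - 73*y + 54) + 10*y^3 - 70*y^2 + 60*y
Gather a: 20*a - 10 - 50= 20*a - 60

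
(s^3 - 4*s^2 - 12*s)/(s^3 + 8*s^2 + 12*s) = (s - 6)/(s + 6)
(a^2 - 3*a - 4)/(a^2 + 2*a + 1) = (a - 4)/(a + 1)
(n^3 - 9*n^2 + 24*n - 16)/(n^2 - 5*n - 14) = (-n^3 + 9*n^2 - 24*n + 16)/(-n^2 + 5*n + 14)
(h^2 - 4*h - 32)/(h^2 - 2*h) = (h^2 - 4*h - 32)/(h*(h - 2))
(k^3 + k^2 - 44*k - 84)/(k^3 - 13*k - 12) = (-k^3 - k^2 + 44*k + 84)/(-k^3 + 13*k + 12)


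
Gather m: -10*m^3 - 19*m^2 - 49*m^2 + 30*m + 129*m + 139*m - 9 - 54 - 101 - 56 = -10*m^3 - 68*m^2 + 298*m - 220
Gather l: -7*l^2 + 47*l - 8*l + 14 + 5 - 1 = -7*l^2 + 39*l + 18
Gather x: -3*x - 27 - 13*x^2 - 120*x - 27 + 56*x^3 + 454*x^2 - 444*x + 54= 56*x^3 + 441*x^2 - 567*x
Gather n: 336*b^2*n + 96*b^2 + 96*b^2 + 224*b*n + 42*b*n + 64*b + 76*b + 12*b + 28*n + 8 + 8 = 192*b^2 + 152*b + n*(336*b^2 + 266*b + 28) + 16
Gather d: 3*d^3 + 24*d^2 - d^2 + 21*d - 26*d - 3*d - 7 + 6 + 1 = 3*d^3 + 23*d^2 - 8*d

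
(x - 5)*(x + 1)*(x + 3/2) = x^3 - 5*x^2/2 - 11*x - 15/2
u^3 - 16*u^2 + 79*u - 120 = (u - 8)*(u - 5)*(u - 3)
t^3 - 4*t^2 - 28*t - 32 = (t - 8)*(t + 2)^2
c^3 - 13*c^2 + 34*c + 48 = (c - 8)*(c - 6)*(c + 1)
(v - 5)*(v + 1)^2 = v^3 - 3*v^2 - 9*v - 5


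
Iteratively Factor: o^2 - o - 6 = (o + 2)*(o - 3)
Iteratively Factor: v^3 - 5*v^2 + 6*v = (v - 2)*(v^2 - 3*v) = (v - 3)*(v - 2)*(v)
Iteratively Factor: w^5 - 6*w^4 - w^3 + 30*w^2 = (w + 2)*(w^4 - 8*w^3 + 15*w^2) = w*(w + 2)*(w^3 - 8*w^2 + 15*w) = w^2*(w + 2)*(w^2 - 8*w + 15) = w^2*(w - 5)*(w + 2)*(w - 3)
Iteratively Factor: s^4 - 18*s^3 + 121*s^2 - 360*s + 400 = (s - 4)*(s^3 - 14*s^2 + 65*s - 100) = (s - 5)*(s - 4)*(s^2 - 9*s + 20) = (s - 5)^2*(s - 4)*(s - 4)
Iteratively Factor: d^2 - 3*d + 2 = (d - 1)*(d - 2)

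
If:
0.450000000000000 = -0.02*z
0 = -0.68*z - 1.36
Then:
No Solution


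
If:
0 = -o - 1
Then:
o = -1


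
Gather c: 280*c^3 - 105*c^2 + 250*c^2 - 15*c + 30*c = 280*c^3 + 145*c^2 + 15*c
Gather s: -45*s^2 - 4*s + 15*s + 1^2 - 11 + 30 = -45*s^2 + 11*s + 20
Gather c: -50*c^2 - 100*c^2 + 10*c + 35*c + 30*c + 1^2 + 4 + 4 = -150*c^2 + 75*c + 9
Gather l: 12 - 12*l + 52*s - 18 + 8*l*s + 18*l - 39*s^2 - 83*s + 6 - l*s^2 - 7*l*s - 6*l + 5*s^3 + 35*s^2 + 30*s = l*(-s^2 + s) + 5*s^3 - 4*s^2 - s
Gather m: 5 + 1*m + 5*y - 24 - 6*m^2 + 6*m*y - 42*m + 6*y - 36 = -6*m^2 + m*(6*y - 41) + 11*y - 55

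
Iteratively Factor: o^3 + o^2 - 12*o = (o)*(o^2 + o - 12) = o*(o + 4)*(o - 3)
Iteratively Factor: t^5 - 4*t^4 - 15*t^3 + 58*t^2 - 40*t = (t)*(t^4 - 4*t^3 - 15*t^2 + 58*t - 40) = t*(t - 2)*(t^3 - 2*t^2 - 19*t + 20) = t*(t - 2)*(t - 1)*(t^2 - t - 20) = t*(t - 5)*(t - 2)*(t - 1)*(t + 4)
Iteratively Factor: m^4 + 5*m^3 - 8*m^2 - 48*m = (m - 3)*(m^3 + 8*m^2 + 16*m) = (m - 3)*(m + 4)*(m^2 + 4*m) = (m - 3)*(m + 4)^2*(m)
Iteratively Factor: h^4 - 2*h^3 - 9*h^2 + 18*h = (h - 3)*(h^3 + h^2 - 6*h) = (h - 3)*(h - 2)*(h^2 + 3*h) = h*(h - 3)*(h - 2)*(h + 3)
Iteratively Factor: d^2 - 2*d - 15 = (d - 5)*(d + 3)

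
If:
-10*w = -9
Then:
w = 9/10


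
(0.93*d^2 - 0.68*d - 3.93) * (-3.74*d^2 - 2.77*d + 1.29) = -3.4782*d^4 - 0.0329000000000002*d^3 + 17.7815*d^2 + 10.0089*d - 5.0697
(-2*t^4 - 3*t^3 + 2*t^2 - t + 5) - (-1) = -2*t^4 - 3*t^3 + 2*t^2 - t + 6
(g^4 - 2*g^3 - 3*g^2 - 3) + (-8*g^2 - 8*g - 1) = g^4 - 2*g^3 - 11*g^2 - 8*g - 4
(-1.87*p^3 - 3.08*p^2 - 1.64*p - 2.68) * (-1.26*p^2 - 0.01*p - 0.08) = 2.3562*p^5 + 3.8995*p^4 + 2.2468*p^3 + 3.6396*p^2 + 0.158*p + 0.2144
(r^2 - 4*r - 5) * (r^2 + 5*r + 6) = r^4 + r^3 - 19*r^2 - 49*r - 30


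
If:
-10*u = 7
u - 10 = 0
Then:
No Solution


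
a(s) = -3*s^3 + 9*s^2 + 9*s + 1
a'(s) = -9*s^2 + 18*s + 9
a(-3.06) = 143.69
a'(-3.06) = -130.35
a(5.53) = -181.34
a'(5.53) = -166.69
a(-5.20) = 619.38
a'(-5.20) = -327.96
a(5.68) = -207.27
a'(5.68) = -179.12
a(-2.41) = 73.58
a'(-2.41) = -86.65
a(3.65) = 7.87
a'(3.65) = -45.20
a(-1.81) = 31.98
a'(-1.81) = -53.06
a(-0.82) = 1.33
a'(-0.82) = -11.81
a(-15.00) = 12016.00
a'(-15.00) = -2286.00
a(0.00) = 1.00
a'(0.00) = 9.00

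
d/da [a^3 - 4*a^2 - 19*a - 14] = 3*a^2 - 8*a - 19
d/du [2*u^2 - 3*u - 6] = 4*u - 3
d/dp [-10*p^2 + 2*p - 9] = 2 - 20*p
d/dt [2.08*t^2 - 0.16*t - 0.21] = 4.16*t - 0.16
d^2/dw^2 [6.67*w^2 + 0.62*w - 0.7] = 13.3400000000000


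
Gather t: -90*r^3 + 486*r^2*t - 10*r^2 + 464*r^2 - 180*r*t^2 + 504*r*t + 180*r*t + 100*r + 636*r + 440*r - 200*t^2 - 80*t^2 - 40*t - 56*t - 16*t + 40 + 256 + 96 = -90*r^3 + 454*r^2 + 1176*r + t^2*(-180*r - 280) + t*(486*r^2 + 684*r - 112) + 392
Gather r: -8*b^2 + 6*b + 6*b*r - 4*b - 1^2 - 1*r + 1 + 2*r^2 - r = -8*b^2 + 2*b + 2*r^2 + r*(6*b - 2)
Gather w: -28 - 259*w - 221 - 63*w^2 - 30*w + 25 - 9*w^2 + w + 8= -72*w^2 - 288*w - 216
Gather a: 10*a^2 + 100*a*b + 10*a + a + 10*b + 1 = 10*a^2 + a*(100*b + 11) + 10*b + 1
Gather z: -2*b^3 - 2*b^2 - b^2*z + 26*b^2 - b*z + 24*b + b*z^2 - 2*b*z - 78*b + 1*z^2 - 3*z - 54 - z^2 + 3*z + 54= -2*b^3 + 24*b^2 + b*z^2 - 54*b + z*(-b^2 - 3*b)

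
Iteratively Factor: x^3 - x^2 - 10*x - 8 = (x + 1)*(x^2 - 2*x - 8) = (x - 4)*(x + 1)*(x + 2)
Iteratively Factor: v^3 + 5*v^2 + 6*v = (v + 2)*(v^2 + 3*v) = (v + 2)*(v + 3)*(v)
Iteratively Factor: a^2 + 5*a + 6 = (a + 2)*(a + 3)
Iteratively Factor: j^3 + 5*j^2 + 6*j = (j + 2)*(j^2 + 3*j) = (j + 2)*(j + 3)*(j)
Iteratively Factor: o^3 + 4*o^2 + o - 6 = (o + 2)*(o^2 + 2*o - 3) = (o + 2)*(o + 3)*(o - 1)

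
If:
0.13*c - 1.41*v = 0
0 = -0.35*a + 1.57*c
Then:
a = 48.6527472527473*v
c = 10.8461538461538*v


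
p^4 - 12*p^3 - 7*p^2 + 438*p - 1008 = (p - 8)*(p - 7)*(p - 3)*(p + 6)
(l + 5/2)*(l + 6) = l^2 + 17*l/2 + 15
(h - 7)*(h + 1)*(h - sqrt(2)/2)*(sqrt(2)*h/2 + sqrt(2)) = sqrt(2)*h^4/2 - 2*sqrt(2)*h^3 - h^3/2 - 19*sqrt(2)*h^2/2 + 2*h^2 - 7*sqrt(2)*h + 19*h/2 + 7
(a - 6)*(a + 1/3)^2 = a^3 - 16*a^2/3 - 35*a/9 - 2/3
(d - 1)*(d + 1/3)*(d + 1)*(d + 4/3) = d^4 + 5*d^3/3 - 5*d^2/9 - 5*d/3 - 4/9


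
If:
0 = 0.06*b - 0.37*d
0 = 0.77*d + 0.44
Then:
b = -3.52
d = -0.57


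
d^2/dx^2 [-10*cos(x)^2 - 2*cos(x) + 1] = 2*cos(x) + 20*cos(2*x)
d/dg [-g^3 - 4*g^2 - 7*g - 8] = -3*g^2 - 8*g - 7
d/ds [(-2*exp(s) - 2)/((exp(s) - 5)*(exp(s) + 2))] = 2*(exp(2*s) + 2*exp(s) + 7)*exp(s)/(exp(4*s) - 6*exp(3*s) - 11*exp(2*s) + 60*exp(s) + 100)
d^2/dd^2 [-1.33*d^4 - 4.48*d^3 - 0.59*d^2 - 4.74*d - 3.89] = -15.96*d^2 - 26.88*d - 1.18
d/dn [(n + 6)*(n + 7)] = 2*n + 13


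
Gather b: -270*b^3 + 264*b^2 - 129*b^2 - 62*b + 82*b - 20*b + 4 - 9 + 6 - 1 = -270*b^3 + 135*b^2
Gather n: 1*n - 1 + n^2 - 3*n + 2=n^2 - 2*n + 1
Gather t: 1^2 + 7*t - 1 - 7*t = 0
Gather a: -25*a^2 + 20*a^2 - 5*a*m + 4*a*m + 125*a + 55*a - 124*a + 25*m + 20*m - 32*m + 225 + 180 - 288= -5*a^2 + a*(56 - m) + 13*m + 117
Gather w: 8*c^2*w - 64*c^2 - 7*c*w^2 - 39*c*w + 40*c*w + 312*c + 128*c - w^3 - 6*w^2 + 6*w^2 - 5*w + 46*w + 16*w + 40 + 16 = -64*c^2 - 7*c*w^2 + 440*c - w^3 + w*(8*c^2 + c + 57) + 56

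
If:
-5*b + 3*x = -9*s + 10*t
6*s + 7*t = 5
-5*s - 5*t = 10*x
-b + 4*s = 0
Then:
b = -460/37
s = -115/37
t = 125/37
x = -5/37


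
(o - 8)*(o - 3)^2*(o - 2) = o^4 - 16*o^3 + 85*o^2 - 186*o + 144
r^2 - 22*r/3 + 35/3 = (r - 5)*(r - 7/3)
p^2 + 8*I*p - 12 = (p + 2*I)*(p + 6*I)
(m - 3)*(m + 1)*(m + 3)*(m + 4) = m^4 + 5*m^3 - 5*m^2 - 45*m - 36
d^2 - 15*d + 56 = (d - 8)*(d - 7)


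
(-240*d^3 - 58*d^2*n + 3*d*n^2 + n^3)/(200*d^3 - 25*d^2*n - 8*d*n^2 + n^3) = (-6*d - n)/(5*d - n)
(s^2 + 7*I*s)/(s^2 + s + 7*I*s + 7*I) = s/(s + 1)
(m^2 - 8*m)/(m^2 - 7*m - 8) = m/(m + 1)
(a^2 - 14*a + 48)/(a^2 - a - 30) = (a - 8)/(a + 5)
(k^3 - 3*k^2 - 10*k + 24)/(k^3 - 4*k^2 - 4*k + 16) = (k + 3)/(k + 2)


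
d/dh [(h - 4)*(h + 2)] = 2*h - 2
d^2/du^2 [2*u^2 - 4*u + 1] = 4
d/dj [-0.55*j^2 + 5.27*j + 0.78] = 5.27 - 1.1*j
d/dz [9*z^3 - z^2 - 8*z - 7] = 27*z^2 - 2*z - 8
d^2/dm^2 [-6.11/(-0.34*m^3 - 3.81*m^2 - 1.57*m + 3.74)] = (-(12.4644*m + 46.5582)*(0.34*m^3 + 3.81*m^2 + 1.57*m - 3.74) + 6.11*(1.02*m^2 + 7.62*m + 1.57)*(2.04*m^2 + 15.24*m + 3.14))/(0.34*m^3 + 3.81*m^2 + 1.57*m - 3.74)^3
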